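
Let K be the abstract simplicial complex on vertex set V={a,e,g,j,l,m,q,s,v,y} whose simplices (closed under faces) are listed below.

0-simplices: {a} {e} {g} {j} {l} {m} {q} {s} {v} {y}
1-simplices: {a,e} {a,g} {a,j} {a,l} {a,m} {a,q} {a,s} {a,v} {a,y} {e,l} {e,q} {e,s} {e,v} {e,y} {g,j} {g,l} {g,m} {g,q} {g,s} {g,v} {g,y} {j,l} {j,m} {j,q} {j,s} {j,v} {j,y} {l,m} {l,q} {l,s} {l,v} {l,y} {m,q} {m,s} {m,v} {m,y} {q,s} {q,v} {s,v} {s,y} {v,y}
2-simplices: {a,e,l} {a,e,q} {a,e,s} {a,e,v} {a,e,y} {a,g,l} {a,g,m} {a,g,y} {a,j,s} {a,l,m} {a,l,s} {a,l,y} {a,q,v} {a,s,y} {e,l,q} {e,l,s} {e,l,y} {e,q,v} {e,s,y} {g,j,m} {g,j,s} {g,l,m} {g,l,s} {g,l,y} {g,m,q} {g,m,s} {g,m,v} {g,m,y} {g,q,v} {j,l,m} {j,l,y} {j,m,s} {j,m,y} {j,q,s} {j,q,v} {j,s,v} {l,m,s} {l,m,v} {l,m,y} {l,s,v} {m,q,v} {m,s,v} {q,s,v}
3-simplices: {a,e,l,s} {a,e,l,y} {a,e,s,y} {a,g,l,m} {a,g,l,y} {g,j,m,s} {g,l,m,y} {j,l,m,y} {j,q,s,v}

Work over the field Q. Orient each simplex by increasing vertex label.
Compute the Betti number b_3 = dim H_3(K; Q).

n_0=10 n_1=41 n_2=43 n_3=9  [Q]
∂1: piv[ae,ag,aj,al,am,aq,as,av,ay] rk=9  ker:el,eq,es,ev,ey,gj,gl,gm,gq,gs,gv,gy,jl,jm,jq,js,jv,jy,lm,lq,ls,lv,ly,mq,ms,mv,my,qs,qv,sv,sy,vy
∂2: piv[ael,aeq,aes,aev,aey,agl,agm,agy,ajs,alm,als,aly,aqv,asy,elq,gjm,gjs,gls,gmq,gms,gmv,gmy,gqv,jlm,jly,jqs,jqv,jsv,lmv,lsv] rk=30  ker:els,ely,eqv,esy,glm,gly,jms,jmy,lms,lmy,mqv,msv,qsv
∂3: piv[aels,aely,aesy,aglm,agly,gjms,glmy,jlmy,jqsv] rk=9
b_3=(9−9)−0=0

b_3=0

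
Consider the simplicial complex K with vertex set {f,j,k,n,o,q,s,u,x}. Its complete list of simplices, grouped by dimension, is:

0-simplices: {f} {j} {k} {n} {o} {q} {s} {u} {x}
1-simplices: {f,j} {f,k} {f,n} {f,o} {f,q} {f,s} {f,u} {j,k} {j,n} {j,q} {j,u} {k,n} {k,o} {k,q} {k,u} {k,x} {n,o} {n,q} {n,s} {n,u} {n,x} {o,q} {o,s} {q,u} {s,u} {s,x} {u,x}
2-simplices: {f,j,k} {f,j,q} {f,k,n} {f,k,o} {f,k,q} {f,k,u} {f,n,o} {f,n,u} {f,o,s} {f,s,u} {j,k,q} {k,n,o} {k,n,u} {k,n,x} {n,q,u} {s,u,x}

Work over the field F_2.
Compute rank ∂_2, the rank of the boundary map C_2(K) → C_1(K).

n_0=9 n_1=27 n_2=16  [Z2]
∂1: piv[fj,fk,fn,fo,fq,fs,fu,kx] rk=8  ker:jk,jn,jq,ju,kn,ko,kq,ku,no,nq,ns,nu,nx,oq,os,qu,su,sx,ux
∂2: piv[fjk,fjq,fkn,fko,fkq,fku,fno,fnu,fos,fsu,knx,nqu,sux] rk=13  ker:jkq,kno,knu
rk∂_2=13

rank∂_2=13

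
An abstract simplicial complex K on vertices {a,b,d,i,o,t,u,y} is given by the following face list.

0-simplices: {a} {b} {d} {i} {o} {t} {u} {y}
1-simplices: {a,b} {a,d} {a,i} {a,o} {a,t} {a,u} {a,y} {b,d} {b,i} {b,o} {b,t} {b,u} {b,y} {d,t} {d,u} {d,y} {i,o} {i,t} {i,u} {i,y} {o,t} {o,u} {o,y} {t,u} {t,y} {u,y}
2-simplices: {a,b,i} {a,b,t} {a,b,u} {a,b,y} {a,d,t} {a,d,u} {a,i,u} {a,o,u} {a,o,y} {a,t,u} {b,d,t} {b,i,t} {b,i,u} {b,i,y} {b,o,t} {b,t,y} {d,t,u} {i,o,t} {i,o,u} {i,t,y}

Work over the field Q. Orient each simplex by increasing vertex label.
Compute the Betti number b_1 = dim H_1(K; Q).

b_1=2

n_0=8 n_1=26 n_2=20  [Q]
∂1: piv[ab,ad,ai,ao,at,au,ay] rk=7  ker:bd,bi,bo,bt,bu,by,dt,du,dy,io,it,iu,iy,ot,ou,oy,tu,ty,uy
∂2: piv[abi,abt,abu,aby,adt,adu,aiu,aou,aoy,atu,bdt,bit,biy,bot,bty,iot,iou] rk=17  ker:biu,dtu,ity
b_1=(26−7)−17=2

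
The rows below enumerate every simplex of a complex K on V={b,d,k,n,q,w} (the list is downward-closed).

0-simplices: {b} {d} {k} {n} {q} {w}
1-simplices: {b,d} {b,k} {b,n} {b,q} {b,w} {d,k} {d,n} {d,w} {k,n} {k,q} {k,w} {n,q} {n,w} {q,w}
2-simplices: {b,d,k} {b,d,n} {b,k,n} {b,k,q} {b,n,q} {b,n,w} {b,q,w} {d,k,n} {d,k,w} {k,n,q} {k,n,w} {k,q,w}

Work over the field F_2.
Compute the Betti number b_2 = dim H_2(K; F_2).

n_0=6 n_1=14 n_2=12  [Z2]
∂1: piv[bd,bk,bn,bq,bw] rk=5  ker:dk,dn,dw,kn,kq,kw,nq,nw,qw
∂2: piv[bdk,bdn,bkn,bkq,bnq,bnw,bqw,dkw,knw] rk=9  ker:dkn,knq,kqw
b_2=(12−9)−0=3

b_2=3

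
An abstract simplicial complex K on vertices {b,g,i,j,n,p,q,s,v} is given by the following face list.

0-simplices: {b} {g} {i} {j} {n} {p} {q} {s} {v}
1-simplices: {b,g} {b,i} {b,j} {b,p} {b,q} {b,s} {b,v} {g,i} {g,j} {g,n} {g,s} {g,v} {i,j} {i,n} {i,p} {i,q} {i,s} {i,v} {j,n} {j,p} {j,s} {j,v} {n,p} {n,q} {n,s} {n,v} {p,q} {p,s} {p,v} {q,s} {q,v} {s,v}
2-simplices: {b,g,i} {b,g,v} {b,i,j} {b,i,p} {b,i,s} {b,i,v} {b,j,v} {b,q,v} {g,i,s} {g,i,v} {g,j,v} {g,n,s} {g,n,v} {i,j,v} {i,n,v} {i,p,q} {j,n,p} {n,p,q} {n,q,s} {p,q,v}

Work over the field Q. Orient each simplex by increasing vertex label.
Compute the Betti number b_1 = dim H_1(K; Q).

b_1=6

n_0=9 n_1=32 n_2=20  [Q]
∂1: piv[bg,bi,bj,bp,bq,bs,bv,gn] rk=8  ker:gi,gj,gs,gv,ij,in,ip,iq,is,iv,jn,jp,js,jv,np,nq,ns,nv,pq,ps,pv,qs,qv,sv
∂2: piv[bgi,bgv,bij,bip,bis,biv,bjv,bqv,gis,gjv,gns,gnv,inv,ipq,jnp,npq,nqs,pqv] rk=18  ker:giv,ijv
b_1=(32−8)−18=6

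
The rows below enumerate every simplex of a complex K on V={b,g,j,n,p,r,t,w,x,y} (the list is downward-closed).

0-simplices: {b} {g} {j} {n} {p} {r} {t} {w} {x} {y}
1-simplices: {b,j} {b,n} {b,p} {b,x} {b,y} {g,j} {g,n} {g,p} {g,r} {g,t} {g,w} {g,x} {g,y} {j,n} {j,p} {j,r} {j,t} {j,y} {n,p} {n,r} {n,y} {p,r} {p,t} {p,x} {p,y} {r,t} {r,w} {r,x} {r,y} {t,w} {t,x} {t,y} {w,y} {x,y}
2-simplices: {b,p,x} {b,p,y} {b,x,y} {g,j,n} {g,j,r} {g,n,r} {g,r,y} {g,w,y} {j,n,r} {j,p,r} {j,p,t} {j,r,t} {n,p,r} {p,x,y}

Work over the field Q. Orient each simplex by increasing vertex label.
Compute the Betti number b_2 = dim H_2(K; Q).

b_2=2

n_0=10 n_1=34 n_2=14  [Q]
∂1: piv[bj,bn,bp,bx,by,gj,gr,gt,gw] rk=9  ker:gn,gp,gx,gy,jn,jp,jr,jt,jy,np,nr,ny,pr,pt,px,py,rt,rw,rx,ry,tw,tx,ty,wy,xy
∂2: piv[bpx,bpy,bxy,gjn,gjr,gnr,gry,gwy,jpr,jpt,jrt,npr] rk=12  ker:jnr,pxy
b_2=(14−12)−0=2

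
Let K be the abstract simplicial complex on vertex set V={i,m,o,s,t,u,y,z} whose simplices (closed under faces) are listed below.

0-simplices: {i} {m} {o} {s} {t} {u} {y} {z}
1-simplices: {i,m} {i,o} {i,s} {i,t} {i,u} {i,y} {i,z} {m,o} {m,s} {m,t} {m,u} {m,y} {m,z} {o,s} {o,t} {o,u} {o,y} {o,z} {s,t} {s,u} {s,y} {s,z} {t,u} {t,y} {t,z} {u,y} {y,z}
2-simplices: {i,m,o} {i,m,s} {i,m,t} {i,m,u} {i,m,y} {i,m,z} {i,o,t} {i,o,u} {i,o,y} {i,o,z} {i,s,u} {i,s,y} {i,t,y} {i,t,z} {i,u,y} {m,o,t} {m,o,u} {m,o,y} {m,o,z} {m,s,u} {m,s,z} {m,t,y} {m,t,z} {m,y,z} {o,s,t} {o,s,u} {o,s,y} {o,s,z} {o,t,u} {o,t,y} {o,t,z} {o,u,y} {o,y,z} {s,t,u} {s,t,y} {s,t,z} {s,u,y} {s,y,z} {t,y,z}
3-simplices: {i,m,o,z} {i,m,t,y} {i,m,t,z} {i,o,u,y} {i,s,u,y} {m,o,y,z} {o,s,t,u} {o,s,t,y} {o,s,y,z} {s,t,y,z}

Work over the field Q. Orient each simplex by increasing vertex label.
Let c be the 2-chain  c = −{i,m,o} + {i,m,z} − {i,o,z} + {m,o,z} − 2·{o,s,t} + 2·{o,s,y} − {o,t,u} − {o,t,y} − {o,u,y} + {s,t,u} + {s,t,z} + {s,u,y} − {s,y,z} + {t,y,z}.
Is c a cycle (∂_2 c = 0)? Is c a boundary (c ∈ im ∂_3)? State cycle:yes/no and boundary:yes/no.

cycle:yes boundary:no

n_0=8 n_1=27 n_2=39 n_3=10  [Q]
∂1: piv[im,io,is,it,iu,iy,iz] rk=7  ker:mo,ms,mt,mu,my,mz,os,ot,ou,oy,oz,st,su,sy,sz,tu,ty,tz,uy,yz
∂2: piv[imo,ims,imt,imu,imy,imz,iot,iou,ioy,ioz,isu,isy,ity,itz,iuy,msz,myz,ost,osu,otu] rk=20  ker:mot,mou,moy,moz,msu,mty,mtz,osy,osz,oty,otz,ouy,oyz,stu,sty,stz,suy,syz,tyz
∂3: piv[imoz,imty,imtz,iouy,isuy,moyz,ostu,osty,osyz,styz] rk=10
∂2c = 0
c vs im∂3: residual ≠ 0 ⇒ not boundary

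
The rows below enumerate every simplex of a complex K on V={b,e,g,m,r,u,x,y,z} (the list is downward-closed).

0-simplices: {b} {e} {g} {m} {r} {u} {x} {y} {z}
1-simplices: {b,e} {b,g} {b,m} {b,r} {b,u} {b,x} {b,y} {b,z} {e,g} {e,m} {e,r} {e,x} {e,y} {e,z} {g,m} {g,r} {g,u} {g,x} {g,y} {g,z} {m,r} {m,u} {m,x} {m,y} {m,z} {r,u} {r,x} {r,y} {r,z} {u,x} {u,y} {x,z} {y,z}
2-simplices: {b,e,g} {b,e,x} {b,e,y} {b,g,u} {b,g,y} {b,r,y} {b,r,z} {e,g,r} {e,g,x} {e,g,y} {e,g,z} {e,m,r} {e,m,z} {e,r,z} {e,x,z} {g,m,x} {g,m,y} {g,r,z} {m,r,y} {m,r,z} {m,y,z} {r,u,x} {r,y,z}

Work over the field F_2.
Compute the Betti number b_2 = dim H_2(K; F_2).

n_0=9 n_1=33 n_2=23  [Z2]
∂1: piv[be,bg,bm,br,bu,bx,by,bz] rk=8  ker:eg,em,er,ex,ey,ez,gm,gr,gu,gx,gy,gz,mr,mu,mx,my,mz,ru,rx,ry,rz,ux,uy,xz,yz
∂2: piv[beg,bex,bey,bgu,bgy,bry,brz,egr,egx,egz,emr,emz,erz,exz,gmx,gmy,mry,myz,rux] rk=19  ker:egy,grz,mrz,ryz
b_2=(23−19)−0=4

b_2=4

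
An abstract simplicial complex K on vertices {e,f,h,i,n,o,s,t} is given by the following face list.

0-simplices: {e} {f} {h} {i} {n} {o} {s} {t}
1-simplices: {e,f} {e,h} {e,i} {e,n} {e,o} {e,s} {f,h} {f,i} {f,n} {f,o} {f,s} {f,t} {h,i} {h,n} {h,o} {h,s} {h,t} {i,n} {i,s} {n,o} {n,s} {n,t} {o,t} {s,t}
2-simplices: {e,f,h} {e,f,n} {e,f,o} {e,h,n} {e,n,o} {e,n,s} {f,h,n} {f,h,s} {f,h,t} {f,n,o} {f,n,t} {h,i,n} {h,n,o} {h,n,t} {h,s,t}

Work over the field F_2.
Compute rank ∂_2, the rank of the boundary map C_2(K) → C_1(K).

rank∂_2=12

n_0=8 n_1=24 n_2=15  [Z2]
∂1: piv[ef,eh,ei,en,eo,es,ft] rk=7  ker:fh,fi,fn,fo,fs,hi,hn,ho,hs,ht,in,is,no,ns,nt,ot,st
∂2: piv[efh,efn,efo,ehn,eno,ens,fhs,fht,fnt,hin,hno,hst] rk=12  ker:fhn,fno,hnt
rk∂_2=12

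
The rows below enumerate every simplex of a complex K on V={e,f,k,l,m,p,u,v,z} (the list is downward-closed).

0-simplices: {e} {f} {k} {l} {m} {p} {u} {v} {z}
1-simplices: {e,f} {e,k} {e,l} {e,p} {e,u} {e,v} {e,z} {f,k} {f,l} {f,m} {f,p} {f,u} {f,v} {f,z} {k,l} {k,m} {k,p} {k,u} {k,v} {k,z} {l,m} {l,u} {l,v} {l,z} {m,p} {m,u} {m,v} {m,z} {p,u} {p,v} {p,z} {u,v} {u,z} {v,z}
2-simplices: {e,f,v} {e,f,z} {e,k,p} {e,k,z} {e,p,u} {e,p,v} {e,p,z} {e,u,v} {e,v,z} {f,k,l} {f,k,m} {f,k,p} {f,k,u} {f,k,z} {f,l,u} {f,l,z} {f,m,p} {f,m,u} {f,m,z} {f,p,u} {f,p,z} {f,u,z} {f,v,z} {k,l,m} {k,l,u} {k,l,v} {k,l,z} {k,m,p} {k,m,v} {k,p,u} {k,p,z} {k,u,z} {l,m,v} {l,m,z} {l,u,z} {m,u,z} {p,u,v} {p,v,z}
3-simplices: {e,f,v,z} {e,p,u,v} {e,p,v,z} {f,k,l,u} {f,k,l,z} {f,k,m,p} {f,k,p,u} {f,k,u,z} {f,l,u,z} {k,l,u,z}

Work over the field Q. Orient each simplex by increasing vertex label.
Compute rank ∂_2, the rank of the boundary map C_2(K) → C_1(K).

rank∂_2=24

n_0=9 n_1=34 n_2=38 n_3=10  [Q]
∂1: piv[ef,ek,el,ep,eu,ev,ez,fm] rk=8  ker:fk,fl,fp,fu,fv,fz,kl,km,kp,ku,kv,kz,lm,lu,lv,lz,mp,mu,mv,mz,pu,pv,pz,uv,uz,vz
∂2: piv[efv,efz,ekp,ekz,epu,epv,epz,euv,evz,fkl,fkm,fkp,fku,fkz,flu,flz,fmp,fmu,fmz,fpu,fuz,klm,klv,kmv] rk=24  ker:fpz,fvz,klu,klz,kmp,kpu,kpz,kuz,lmv,lmz,luz,muz,puv,pvz
∂3: piv[efvz,epuv,epvz,fklu,fklz,fkmp,fkpu,fkuz,fluz] rk=9  ker:kluz
rk∂_2=24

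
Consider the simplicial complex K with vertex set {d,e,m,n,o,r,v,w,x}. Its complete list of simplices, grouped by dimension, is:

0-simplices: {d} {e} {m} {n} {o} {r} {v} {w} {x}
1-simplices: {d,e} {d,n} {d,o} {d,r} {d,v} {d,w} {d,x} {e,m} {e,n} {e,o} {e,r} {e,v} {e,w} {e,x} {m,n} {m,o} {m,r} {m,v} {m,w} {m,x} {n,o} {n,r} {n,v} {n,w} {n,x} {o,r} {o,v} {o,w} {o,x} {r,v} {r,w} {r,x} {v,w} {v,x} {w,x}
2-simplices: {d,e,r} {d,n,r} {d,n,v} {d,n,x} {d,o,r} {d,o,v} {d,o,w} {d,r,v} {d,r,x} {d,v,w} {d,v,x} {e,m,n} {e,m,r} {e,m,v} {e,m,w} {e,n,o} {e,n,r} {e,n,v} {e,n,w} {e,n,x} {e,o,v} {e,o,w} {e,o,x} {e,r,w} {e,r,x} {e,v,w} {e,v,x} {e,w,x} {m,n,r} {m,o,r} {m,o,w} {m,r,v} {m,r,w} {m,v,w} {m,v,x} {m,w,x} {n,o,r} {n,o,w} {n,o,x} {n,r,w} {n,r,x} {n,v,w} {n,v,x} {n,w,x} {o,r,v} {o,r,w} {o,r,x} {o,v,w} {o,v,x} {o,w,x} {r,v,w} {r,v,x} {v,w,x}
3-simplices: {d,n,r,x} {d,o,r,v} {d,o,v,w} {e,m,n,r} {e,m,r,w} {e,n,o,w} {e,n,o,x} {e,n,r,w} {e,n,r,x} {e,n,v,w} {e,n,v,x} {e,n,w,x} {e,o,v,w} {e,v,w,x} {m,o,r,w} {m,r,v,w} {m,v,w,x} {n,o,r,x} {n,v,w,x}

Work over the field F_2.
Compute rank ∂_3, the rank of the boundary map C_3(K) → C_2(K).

rank∂_3=18

n_0=9 n_1=35 n_2=53 n_3=19  [Z2]
∂1: piv[de,dn,do,dr,dv,dw,dx,em] rk=8  ker:en,eo,er,ev,ew,ex,mn,mo,mr,mv,mw,mx,no,nr,nv,nw,nx,or,ov,ow,ox,rv,rw,rx,vw,vx,wx
∂2: piv[der,dnr,dnv,dnx,dor,dov,dow,drv,drx,dvw,dvx,emn,emr,emv,emw,eno,enr,env,enw,enx,eov,eow,eox,erw,ewx,mor,mvx] rk=27  ker:erx,evw,evx,mnr,mow,mrv,mrw,mvw,mwx,nor,now,nox,nrw,nrx,nvw,nvx,nwx,orv,orw,orx,ovw,ovx,owx,rvw,rvx,vwx
∂3: piv[dnrx,dorv,dovw,emnr,emrw,enow,enox,enrw,enrx,envw,envx,enwx,eovw,evwx,morw,mrvw,mvwx,norx] rk=18  ker:nvwx
rk∂_3=18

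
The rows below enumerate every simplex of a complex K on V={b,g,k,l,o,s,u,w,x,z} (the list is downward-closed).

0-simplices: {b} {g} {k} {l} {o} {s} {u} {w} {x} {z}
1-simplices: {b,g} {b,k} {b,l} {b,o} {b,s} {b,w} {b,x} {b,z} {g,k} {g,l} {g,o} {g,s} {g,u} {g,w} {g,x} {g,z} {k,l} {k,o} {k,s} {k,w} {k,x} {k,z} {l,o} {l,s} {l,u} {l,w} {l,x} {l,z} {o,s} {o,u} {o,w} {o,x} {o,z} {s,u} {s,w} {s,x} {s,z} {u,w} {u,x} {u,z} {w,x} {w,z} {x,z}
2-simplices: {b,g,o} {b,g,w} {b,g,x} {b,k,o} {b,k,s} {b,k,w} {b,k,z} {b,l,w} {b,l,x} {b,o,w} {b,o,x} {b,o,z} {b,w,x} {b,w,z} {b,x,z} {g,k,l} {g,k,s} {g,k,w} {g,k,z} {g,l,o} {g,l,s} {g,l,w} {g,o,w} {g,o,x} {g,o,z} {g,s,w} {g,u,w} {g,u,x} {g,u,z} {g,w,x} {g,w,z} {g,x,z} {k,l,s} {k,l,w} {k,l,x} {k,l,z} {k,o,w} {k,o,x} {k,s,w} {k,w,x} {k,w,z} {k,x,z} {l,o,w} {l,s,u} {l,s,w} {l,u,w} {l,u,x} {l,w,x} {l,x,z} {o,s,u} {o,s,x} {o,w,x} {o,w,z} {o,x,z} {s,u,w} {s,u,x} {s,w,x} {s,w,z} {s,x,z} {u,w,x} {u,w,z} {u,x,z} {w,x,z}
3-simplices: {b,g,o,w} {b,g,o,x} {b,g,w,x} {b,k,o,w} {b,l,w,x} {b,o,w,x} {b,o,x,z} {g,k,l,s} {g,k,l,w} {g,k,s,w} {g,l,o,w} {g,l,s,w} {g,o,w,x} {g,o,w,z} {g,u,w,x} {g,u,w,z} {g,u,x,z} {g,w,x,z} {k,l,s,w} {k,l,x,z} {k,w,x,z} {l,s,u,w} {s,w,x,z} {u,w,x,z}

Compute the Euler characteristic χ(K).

n_0=10 n_1=43 n_2=63 n_3=24
χ=+10−43+63−24=6

χ(K)=6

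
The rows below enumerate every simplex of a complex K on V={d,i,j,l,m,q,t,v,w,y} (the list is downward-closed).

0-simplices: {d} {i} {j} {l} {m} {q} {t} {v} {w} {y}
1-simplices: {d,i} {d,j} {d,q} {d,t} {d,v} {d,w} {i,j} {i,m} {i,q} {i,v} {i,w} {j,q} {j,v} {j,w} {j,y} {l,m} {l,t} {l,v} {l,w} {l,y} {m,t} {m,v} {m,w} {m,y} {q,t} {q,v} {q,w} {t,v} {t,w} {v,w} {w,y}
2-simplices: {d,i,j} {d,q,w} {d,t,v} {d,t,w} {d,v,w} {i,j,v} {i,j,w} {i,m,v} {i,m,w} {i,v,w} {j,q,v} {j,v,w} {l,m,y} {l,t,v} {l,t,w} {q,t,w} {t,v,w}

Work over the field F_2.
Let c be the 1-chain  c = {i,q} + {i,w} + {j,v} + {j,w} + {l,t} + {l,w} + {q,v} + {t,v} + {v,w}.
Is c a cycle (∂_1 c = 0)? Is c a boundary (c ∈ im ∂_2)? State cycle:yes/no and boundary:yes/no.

cycle:yes boundary:no

n_0=10 n_1=31 n_2=17  [Z2]
∂1: piv[di,dj,dq,dt,dv,dw,im,jy,lm] rk=9  ker:ij,iq,iv,iw,jq,jv,jw,lt,lv,lw,ly,mt,mv,mw,my,qt,qv,qw,tv,tw,vw,wy
∂2: piv[dij,dqw,dtv,dtw,dvw,ijv,ijw,imv,imw,ivw,jqv,lmy,ltv,ltw,qtw] rk=15  ker:jvw,tvw
∂1c = 0
c vs im∂2: residual ≠ 0 ⇒ not boundary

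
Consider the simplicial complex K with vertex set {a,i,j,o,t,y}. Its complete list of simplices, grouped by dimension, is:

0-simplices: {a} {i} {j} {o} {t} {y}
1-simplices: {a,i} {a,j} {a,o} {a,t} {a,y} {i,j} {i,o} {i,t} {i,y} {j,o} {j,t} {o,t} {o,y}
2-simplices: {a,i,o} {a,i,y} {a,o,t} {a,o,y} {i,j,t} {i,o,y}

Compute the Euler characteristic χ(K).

n_0=6 n_1=13 n_2=6
χ=+6−13+6=-1

χ(K)=-1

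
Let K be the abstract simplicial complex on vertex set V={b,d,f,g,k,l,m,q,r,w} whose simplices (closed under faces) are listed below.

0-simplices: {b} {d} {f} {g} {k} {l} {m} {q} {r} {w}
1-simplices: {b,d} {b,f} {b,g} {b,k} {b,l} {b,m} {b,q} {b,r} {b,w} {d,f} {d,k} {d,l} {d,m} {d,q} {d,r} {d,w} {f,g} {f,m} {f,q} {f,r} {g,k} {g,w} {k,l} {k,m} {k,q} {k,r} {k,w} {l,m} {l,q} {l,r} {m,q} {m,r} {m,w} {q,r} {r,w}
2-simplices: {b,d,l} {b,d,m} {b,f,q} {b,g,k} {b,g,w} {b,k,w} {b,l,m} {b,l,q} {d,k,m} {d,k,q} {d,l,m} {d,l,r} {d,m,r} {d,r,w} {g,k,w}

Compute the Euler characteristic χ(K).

n_0=10 n_1=35 n_2=15
χ=+10−35+15=-10

χ(K)=-10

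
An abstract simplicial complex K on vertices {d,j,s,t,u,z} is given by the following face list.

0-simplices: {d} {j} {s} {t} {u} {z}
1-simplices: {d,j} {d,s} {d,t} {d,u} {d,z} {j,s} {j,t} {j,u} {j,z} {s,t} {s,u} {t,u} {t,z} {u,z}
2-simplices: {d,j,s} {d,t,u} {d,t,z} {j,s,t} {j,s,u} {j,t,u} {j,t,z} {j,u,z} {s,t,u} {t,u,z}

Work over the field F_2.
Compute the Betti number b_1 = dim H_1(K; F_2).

b_1=1

n_0=6 n_1=14 n_2=10  [Z2]
∂1: piv[dj,ds,dt,du,dz] rk=5  ker:js,jt,ju,jz,st,su,tu,tz,uz
∂2: piv[djs,dtu,dtz,jst,jsu,jtu,jtz,juz] rk=8  ker:stu,tuz
b_1=(14−5)−8=1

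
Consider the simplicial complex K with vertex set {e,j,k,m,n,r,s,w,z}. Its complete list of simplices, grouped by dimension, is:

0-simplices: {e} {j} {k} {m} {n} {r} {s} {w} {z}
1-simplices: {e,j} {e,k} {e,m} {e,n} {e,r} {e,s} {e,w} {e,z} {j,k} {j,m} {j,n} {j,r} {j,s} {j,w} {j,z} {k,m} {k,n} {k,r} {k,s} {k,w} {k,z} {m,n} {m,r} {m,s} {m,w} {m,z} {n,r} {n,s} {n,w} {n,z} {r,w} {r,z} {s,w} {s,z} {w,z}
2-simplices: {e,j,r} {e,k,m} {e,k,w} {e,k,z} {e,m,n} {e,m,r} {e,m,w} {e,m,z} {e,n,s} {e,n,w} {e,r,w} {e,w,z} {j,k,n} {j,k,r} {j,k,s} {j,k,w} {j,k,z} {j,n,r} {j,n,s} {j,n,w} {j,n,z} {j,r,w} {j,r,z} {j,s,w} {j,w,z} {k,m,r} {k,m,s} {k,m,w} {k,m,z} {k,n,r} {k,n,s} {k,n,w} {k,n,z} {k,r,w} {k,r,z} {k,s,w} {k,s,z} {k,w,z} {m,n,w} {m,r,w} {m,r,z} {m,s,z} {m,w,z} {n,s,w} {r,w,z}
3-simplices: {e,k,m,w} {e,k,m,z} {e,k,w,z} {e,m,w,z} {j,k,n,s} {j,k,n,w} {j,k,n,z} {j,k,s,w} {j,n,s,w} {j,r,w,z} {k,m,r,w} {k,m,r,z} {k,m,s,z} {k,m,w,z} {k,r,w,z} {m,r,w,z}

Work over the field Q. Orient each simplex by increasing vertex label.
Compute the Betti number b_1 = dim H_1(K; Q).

n_0=9 n_1=35 n_2=45 n_3=16  [Q]
∂1: piv[ej,ek,em,en,er,es,ew,ez] rk=8  ker:jk,jm,jn,jr,js,jw,jz,km,kn,kr,ks,kw,kz,mn,mr,ms,mw,mz,nr,ns,nw,nz,rw,rz,sw,sz,wz
∂2: piv[ejr,ekm,ekw,ekz,emn,emr,emw,emz,ens,enw,erw,ewz,jkn,jkr,jks,jkw,jkz,jnr,jns,jnw,jnz,jrw,jrz,jsw,kms,ksz] rk=26  ker:jwz,kmr,kmw,kmz,knr,kns,knw,knz,krw,krz,ksw,kwz,mnw,mrw,mrz,msz,mwz,nsw,rwz
∂3: piv[ekmw,ekmz,ekwz,emwz,jkns,jknw,jknz,jksw,jnsw,jrwz,kmrw,kmrz,kmsz,krwz] rk=14  ker:kmwz,mrwz
b_1=(35−8)−26=1

b_1=1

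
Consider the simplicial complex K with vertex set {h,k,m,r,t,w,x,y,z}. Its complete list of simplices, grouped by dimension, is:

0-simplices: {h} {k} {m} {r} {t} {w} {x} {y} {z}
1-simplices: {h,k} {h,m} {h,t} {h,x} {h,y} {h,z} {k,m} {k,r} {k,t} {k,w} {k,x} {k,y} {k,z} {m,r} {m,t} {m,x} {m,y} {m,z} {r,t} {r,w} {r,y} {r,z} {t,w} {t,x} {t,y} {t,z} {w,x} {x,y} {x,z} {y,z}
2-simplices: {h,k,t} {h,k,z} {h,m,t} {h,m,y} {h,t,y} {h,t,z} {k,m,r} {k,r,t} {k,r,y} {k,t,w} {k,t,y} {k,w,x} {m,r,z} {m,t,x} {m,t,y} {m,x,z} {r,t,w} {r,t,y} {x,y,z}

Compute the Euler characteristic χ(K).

n_0=9 n_1=30 n_2=19
χ=+9−30+19=-2

χ(K)=-2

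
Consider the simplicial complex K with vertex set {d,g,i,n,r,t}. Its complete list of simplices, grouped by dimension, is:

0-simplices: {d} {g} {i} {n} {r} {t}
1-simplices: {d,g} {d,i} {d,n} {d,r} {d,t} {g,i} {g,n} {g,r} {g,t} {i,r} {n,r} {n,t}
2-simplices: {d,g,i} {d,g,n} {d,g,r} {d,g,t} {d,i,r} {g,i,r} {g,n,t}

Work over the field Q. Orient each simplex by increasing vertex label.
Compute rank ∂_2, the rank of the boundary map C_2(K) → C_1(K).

n_0=6 n_1=12 n_2=7  [Q]
∂1: piv[dg,di,dn,dr,dt] rk=5  ker:gi,gn,gr,gt,ir,nr,nt
∂2: piv[dgi,dgn,dgr,dgt,dir,gnt] rk=6  ker:gir
rk∂_2=6

rank∂_2=6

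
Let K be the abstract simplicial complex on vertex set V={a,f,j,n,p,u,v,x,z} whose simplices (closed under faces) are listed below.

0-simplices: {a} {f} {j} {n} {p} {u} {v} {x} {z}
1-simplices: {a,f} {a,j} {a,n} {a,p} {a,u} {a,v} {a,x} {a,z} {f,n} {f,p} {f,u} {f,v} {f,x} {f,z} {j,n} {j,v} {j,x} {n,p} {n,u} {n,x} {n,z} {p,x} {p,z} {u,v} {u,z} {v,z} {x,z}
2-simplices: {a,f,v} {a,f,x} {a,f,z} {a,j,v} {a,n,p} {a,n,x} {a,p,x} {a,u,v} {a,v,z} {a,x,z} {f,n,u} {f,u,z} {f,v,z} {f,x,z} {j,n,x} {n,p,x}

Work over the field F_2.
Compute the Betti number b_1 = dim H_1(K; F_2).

b_1=6

n_0=9 n_1=27 n_2=16  [Z2]
∂1: piv[af,aj,an,ap,au,av,ax,az] rk=8  ker:fn,fp,fu,fv,fx,fz,jn,jv,jx,np,nu,nx,nz,px,pz,uv,uz,vz,xz
∂2: piv[afv,afx,afz,ajv,anp,anx,apx,auv,avz,axz,fnu,fuz,jnx] rk=13  ker:fvz,fxz,npx
b_1=(27−8)−13=6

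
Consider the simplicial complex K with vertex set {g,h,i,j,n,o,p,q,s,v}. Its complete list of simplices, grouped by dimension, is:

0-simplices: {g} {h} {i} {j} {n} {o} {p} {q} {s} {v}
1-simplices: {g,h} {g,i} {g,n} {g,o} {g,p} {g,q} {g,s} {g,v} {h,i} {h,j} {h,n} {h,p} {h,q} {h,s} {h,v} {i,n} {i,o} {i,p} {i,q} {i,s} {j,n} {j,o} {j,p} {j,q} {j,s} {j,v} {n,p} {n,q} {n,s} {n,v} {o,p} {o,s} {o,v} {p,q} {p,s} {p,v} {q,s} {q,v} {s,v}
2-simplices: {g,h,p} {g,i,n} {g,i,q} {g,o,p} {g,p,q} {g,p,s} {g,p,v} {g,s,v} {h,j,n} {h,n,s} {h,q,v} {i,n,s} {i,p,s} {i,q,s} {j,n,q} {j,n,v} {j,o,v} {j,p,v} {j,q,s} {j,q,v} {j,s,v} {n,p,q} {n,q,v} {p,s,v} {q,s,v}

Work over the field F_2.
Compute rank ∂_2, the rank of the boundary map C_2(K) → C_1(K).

n_0=10 n_1=39 n_2=25  [Z2]
∂1: piv[gh,gi,gn,go,gp,gq,gs,gv,hj] rk=9  ker:hi,hn,hp,hq,hs,hv,in,io,ip,iq,is,jn,jo,jp,jq,js,jv,np,nq,ns,nv,op,os,ov,pq,ps,pv,qs,qv,sv
∂2: piv[ghp,gin,giq,gop,gpq,gps,gpv,gsv,hjn,hns,hqv,ins,ips,iqs,jnq,jnv,jov,jpv,jqs,jqv,jsv,npq] rk=22  ker:nqv,psv,qsv
rk∂_2=22

rank∂_2=22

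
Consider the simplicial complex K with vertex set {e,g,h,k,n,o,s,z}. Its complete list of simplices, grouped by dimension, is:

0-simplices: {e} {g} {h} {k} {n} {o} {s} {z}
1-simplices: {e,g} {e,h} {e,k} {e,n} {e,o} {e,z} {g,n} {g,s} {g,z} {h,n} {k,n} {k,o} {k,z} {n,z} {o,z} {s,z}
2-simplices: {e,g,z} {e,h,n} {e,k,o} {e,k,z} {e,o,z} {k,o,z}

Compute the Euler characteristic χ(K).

χ(K)=-2

n_0=8 n_1=16 n_2=6
χ=+8−16+6=-2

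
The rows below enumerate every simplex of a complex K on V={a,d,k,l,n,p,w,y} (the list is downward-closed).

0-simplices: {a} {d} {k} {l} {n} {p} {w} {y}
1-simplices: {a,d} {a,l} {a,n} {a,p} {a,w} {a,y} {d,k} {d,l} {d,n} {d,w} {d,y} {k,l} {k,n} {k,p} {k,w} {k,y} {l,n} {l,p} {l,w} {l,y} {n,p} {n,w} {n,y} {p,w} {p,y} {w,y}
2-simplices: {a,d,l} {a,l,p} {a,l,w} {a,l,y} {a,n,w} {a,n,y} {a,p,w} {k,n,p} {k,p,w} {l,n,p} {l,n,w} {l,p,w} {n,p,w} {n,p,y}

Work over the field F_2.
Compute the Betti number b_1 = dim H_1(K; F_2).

n_0=8 n_1=26 n_2=14  [Z2]
∂1: piv[ad,al,an,ap,aw,ay,dk] rk=7  ker:dl,dn,dw,dy,kl,kn,kp,kw,ky,ln,lp,lw,ly,np,nw,ny,pw,py,wy
∂2: piv[adl,alp,alw,aly,anw,any,apw,knp,kpw,lnp,lnw,npy] rk=12  ker:lpw,npw
b_1=(26−7)−12=7

b_1=7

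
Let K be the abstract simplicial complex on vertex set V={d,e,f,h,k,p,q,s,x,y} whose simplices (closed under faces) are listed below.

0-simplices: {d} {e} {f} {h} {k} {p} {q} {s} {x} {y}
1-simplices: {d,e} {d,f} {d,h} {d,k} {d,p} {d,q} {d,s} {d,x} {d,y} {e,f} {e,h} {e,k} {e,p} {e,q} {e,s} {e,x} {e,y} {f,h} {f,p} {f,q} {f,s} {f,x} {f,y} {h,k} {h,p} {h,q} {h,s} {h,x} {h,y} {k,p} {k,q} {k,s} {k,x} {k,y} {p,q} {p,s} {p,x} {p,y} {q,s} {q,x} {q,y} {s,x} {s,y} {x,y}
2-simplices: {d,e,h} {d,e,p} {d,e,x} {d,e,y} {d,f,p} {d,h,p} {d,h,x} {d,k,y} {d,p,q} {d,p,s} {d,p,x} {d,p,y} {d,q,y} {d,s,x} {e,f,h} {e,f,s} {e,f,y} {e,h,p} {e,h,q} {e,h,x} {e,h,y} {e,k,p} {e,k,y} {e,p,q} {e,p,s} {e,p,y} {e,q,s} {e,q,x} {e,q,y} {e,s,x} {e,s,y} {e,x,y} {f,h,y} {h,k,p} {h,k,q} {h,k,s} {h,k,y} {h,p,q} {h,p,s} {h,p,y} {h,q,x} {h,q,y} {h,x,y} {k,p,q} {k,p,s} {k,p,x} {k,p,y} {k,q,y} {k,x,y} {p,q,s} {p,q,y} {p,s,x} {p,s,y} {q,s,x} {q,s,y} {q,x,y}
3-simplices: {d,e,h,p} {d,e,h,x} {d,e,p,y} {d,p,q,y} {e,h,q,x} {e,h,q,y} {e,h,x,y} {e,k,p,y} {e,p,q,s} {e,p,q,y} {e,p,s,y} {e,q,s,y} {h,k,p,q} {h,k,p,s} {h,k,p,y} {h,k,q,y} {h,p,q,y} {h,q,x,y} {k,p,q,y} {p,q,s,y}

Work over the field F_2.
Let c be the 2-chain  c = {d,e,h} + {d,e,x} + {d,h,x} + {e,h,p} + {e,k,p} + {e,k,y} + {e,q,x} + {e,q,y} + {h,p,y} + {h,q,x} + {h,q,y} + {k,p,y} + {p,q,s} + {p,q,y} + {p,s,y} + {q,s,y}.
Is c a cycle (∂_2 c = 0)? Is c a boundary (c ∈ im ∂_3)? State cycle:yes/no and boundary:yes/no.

n_0=10 n_1=44 n_2=56 n_3=20  [Z2]
∂1: piv[de,df,dh,dk,dp,dq,ds,dx,dy] rk=9  ker:ef,eh,ek,ep,eq,es,ex,ey,fh,fp,fq,fs,fx,fy,hk,hp,hq,hs,hx,hy,kp,kq,ks,kx,ky,pq,ps,px,py,qs,qx,qy,sx,sy,xy
∂2: piv[deh,dep,dex,dey,dfp,dhp,dhx,dky,dpq,dps,dpx,dpy,dqy,dsx,efh,efs,efy,ehq,ehy,ekp,eky,epq,eps,eqs,eqx,esy,exy,hkp,hkq,hks,hps,kpx] rk=32  ker:ehp,ehx,epy,eqy,esx,fhy,hky,hpq,hpy,hqx,hqy,hxy,kpq,kps,kpy,kqy,kxy,pqs,pqy,psx,psy,qsx,qsy,qxy
∂3: piv[dehp,dehx,depy,dpqy,ehqx,ehqy,ehxy,ekpy,epqs,epqy,epsy,eqsy,hkpq,hkps,hkpy,hkqy,hpqy,hqxy] rk=18  ker:kpqy,pqsy
∂2c = 0
c vs im∂3: residual ≠ 0 ⇒ not boundary

cycle:yes boundary:no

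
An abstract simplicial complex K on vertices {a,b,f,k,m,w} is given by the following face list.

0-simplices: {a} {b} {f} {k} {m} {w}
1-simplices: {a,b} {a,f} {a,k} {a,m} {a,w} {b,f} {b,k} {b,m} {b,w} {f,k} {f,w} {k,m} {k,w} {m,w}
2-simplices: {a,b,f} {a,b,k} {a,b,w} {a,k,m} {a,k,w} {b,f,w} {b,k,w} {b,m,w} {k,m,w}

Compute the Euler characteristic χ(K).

χ(K)=1

n_0=6 n_1=14 n_2=9
χ=+6−14+9=1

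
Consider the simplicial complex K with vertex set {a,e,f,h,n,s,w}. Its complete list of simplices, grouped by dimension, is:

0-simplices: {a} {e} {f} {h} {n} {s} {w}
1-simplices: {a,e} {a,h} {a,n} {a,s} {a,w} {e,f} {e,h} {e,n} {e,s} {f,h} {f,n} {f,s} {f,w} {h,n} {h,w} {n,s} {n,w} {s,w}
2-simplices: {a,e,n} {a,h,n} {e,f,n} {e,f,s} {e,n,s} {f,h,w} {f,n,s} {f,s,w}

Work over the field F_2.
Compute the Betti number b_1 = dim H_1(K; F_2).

b_1=5

n_0=7 n_1=18 n_2=8  [Z2]
∂1: piv[ae,ah,an,as,aw,ef] rk=6  ker:eh,en,es,fh,fn,fs,fw,hn,hw,ns,nw,sw
∂2: piv[aen,ahn,efn,efs,ens,fhw,fsw] rk=7  ker:fns
b_1=(18−6)−7=5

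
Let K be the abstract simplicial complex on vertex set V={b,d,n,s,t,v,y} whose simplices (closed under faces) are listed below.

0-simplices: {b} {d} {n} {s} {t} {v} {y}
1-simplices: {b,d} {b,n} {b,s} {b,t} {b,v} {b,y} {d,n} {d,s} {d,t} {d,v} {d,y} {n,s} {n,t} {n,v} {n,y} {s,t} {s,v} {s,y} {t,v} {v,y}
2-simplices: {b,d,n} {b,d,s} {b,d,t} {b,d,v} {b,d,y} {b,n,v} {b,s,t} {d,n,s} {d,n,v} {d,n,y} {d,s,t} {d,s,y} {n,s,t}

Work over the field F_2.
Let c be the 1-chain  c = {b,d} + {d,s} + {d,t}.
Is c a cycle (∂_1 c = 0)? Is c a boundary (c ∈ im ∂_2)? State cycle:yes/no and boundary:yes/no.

n_0=7 n_1=20 n_2=13  [Z2]
∂1: piv[bd,bn,bs,bt,bv,by] rk=6  ker:dn,ds,dt,dv,dy,ns,nt,nv,ny,st,sv,sy,tv,vy
∂2: piv[bdn,bds,bdt,bdv,bdy,bnv,bst,dns,dny,dsy,nst] rk=11  ker:dnv,dst
∂1c = {b} + {d} + {s} + {t}

cycle:no boundary:no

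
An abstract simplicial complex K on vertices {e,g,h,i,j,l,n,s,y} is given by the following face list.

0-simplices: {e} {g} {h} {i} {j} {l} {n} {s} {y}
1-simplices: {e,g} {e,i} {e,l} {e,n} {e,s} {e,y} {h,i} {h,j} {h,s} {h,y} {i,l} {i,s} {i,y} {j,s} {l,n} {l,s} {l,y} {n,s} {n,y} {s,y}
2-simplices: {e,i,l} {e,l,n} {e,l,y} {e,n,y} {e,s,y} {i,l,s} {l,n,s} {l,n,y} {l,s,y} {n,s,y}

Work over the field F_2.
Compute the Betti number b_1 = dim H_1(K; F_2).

b_1=4

n_0=9 n_1=20 n_2=10  [Z2]
∂1: piv[eg,ei,el,en,es,ey,hi,hj] rk=8  ker:hs,hy,il,is,iy,js,ln,ls,ly,ns,ny,sy
∂2: piv[eil,eln,ely,eny,esy,ils,lns,lsy] rk=8  ker:lny,nsy
b_1=(20−8)−8=4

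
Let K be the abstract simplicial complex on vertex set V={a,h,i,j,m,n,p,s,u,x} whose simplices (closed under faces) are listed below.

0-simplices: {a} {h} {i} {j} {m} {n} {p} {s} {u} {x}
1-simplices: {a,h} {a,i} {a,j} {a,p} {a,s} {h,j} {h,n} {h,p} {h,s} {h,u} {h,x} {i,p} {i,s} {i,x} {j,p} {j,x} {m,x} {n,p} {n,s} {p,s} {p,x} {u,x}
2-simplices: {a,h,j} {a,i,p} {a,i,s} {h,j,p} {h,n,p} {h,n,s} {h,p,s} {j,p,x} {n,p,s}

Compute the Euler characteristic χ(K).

χ(K)=-3

n_0=10 n_1=22 n_2=9
χ=+10−22+9=-3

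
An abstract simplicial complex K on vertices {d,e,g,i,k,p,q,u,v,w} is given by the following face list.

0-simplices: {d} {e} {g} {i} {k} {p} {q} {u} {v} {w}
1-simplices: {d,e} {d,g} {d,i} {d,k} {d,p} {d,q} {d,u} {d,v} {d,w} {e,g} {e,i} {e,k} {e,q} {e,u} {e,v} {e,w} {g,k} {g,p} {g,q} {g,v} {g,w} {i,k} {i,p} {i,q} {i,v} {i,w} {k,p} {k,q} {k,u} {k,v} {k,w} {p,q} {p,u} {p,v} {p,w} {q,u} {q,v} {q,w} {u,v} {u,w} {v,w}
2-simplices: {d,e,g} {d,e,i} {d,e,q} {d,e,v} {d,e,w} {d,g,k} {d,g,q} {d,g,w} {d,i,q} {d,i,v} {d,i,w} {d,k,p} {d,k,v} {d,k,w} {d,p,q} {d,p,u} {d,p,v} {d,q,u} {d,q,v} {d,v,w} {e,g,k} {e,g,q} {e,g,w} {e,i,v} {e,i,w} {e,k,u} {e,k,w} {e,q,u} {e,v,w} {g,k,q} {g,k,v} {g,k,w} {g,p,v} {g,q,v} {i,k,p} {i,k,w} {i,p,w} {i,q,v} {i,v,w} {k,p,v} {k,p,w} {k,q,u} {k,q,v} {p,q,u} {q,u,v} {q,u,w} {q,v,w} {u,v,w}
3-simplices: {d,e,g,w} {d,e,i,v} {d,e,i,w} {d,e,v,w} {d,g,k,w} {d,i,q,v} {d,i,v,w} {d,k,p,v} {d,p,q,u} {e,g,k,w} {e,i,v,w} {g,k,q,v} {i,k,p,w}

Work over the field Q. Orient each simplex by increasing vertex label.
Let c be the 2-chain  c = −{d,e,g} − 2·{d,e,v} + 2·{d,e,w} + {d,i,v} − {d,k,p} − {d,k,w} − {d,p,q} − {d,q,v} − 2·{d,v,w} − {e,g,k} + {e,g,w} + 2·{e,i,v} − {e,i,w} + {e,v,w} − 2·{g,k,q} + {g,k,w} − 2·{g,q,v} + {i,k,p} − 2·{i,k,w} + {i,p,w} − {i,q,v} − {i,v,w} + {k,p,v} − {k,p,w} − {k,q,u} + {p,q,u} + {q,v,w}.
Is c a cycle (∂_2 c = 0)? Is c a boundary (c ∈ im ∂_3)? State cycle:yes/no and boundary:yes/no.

n_0=10 n_1=41 n_2=48 n_3=13  [Q]
∂1: piv[de,dg,di,dk,dp,dq,du,dv,dw] rk=9  ker:eg,ei,ek,eq,eu,ev,ew,gk,gp,gq,gv,gw,ik,ip,iq,iv,iw,kp,kq,ku,kv,kw,pq,pu,pv,pw,qu,qv,qw,uv,uw,vw
∂2: piv[deg,dei,deq,dev,dew,dgk,dgq,dgw,diq,div,diw,dkp,dkv,dkw,dpq,dpu,dpv,dqu,dqv,dvw,egk,eku,equ,gkq,gkv,gpv,ikp,ikw,ipw,quv,quw,qvw] rk=32  ker:egq,egw,eiv,eiw,ekw,evw,gkw,gqv,iqv,ivw,kpv,kpw,kqu,kqv,pqu,uvw
∂3: piv[degw,deiv,deiw,devw,dgkw,diqv,divw,dkpv,dpqu,egkw,gkqv,ikpw] rk=12  ker:eivw
∂2c = −{d,e} + {d,g} + {d,i} − 2·{d,k} + {d,w} − {e,g} + {e,i} + {e,k} − 3·{e,v} + {e,w} − 2·{g,k} + 2·{g,v} − {i,k} − {i,q} + 3·{i,v} + {i,w} − 3·{k,q} + {k,u} − {k,v} − {k,w} − {p,u} + {p,v} − 3·{q,v} − {q,w} − {v,w}

cycle:no boundary:no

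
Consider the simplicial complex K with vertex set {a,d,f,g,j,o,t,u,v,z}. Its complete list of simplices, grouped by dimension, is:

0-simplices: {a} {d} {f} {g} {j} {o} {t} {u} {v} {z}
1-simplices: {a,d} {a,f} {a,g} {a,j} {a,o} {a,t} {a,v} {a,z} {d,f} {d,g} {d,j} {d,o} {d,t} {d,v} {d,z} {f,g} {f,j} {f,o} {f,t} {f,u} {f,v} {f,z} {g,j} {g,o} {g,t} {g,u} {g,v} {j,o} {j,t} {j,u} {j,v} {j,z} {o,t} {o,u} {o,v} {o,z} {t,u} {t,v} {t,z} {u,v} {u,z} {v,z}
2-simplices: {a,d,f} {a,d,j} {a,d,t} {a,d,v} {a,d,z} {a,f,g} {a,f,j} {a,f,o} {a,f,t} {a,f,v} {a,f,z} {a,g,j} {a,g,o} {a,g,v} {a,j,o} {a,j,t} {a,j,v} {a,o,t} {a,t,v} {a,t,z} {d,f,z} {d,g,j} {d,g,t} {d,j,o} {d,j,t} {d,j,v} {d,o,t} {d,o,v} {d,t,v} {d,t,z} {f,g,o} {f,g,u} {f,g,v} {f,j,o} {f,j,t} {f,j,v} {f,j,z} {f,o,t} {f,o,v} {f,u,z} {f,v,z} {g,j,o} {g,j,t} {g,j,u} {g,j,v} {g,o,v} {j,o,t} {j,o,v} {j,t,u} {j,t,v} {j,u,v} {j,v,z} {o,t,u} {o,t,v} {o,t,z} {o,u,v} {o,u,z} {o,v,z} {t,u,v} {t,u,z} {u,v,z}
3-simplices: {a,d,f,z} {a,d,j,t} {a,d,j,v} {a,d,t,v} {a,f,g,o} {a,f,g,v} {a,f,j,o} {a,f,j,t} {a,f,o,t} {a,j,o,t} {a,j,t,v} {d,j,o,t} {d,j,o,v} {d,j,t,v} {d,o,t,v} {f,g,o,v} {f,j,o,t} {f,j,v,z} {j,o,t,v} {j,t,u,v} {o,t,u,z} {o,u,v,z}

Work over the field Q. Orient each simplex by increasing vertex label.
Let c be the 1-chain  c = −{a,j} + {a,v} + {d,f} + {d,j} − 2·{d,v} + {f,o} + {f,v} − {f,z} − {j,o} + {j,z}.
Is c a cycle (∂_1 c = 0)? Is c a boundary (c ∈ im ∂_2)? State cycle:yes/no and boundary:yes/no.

n_0=10 n_1=42 n_2=61 n_3=22  [Q]
∂1: piv[ad,af,ag,aj,ao,at,av,az,fu] rk=9  ker:df,dg,dj,do,dt,dv,dz,fg,fj,fo,ft,fv,fz,gj,go,gt,gu,gv,jo,jt,ju,jv,jz,ot,ou,ov,oz,tu,tv,tz,uv,uz,vz
∂2: piv[adf,adj,adt,adv,adz,afg,afj,afo,aft,afv,afz,agj,ago,agv,ajo,ajt,ajv,aot,atv,atz,dgj,dgt,djo,dov,fgu,fjz,fuz,fvz,gju,jtu,juv,otu,otz] rk=33  ker:dfz,djt,djv,dot,dtv,dtz,fgo,fgv,fjo,fjt,fjv,fot,fov,gjo,gjt,gjv,gov,jot,jov,jtv,jvz,otv,ouv,ouz,ovz,tuv,tuz,uvz
∂3: piv[adfz,adjt,adjv,adtv,afgo,afgv,afjo,afjt,afot,ajot,ajtv,djot,djov,dotv,fgov,fjvz,jtuv,otuz,ouvz] rk=19  ker:djtv,fjot,jotv
∂1c = 0
c vs im∂2: reduces to 0 ⇒ boundary

cycle:yes boundary:yes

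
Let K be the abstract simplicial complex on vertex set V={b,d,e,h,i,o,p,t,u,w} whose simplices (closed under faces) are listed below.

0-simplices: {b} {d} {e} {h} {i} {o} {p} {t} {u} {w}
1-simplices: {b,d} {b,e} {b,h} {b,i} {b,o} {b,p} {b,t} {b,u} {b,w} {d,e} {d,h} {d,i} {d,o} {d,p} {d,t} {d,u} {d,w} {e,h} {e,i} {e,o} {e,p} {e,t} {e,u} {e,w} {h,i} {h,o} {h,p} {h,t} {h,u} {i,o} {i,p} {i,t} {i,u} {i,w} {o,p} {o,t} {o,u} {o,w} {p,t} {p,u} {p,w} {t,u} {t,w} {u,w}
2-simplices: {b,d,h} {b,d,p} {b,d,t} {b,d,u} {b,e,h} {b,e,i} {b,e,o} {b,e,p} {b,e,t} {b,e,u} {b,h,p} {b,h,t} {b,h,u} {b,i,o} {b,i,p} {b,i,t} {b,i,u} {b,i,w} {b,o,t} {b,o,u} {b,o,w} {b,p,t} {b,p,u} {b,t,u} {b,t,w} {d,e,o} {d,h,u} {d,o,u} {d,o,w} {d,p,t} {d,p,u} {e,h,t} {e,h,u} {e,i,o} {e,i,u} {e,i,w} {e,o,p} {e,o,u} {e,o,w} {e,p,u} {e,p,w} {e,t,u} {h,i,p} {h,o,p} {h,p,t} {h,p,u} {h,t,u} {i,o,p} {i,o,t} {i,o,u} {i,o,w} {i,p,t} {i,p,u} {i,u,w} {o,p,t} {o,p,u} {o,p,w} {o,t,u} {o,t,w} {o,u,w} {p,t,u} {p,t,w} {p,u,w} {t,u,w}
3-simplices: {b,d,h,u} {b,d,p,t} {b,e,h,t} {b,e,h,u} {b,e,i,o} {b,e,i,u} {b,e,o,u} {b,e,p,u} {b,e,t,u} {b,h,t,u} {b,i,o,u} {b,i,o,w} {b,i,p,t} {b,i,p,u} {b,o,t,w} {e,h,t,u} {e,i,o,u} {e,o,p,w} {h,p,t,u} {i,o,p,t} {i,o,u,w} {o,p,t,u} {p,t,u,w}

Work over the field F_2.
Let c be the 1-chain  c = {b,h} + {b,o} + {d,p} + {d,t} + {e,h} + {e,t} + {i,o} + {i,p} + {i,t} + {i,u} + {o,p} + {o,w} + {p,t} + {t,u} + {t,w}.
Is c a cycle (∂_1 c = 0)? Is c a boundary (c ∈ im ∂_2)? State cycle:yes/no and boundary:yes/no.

cycle:yes boundary:yes

n_0=10 n_1=44 n_2=64 n_3=23  [Z2]
∂1: piv[bd,be,bh,bi,bo,bp,bt,bu,bw] rk=9  ker:de,dh,di,do,dp,dt,du,dw,eh,ei,eo,ep,et,eu,ew,hi,ho,hp,ht,hu,io,ip,it,iu,iw,op,ot,ou,ow,pt,pu,pw,tu,tw,uw
∂2: piv[bdh,bdp,bdt,bdu,beh,bei,beo,bep,bet,beu,bhp,bht,bhu,bio,bip,bit,biu,biw,bot,bou,bow,bpt,bpu,btu,btw,deo,dou,dow,eiw,eop,epw,hip,hop,iuw] rk=34  ker:dhu,dpt,dpu,eht,ehu,eio,eiu,eou,eow,epu,etu,hpt,hpu,htu,iop,iot,iou,iow,ipt,ipu,opt,opu,opw,otu,otw,ouw,ptu,ptw,puw,tuw
∂3: piv[bdhu,bdpt,beht,behu,beio,beiu,beou,bepu,betu,bhtu,biou,biow,bipt,bipu,botw,eopw,hptu,iopt,iouw,optu,ptuw] rk=21  ker:ehtu,eiou
∂1c = 0
c vs im∂2: reduces to 0 ⇒ boundary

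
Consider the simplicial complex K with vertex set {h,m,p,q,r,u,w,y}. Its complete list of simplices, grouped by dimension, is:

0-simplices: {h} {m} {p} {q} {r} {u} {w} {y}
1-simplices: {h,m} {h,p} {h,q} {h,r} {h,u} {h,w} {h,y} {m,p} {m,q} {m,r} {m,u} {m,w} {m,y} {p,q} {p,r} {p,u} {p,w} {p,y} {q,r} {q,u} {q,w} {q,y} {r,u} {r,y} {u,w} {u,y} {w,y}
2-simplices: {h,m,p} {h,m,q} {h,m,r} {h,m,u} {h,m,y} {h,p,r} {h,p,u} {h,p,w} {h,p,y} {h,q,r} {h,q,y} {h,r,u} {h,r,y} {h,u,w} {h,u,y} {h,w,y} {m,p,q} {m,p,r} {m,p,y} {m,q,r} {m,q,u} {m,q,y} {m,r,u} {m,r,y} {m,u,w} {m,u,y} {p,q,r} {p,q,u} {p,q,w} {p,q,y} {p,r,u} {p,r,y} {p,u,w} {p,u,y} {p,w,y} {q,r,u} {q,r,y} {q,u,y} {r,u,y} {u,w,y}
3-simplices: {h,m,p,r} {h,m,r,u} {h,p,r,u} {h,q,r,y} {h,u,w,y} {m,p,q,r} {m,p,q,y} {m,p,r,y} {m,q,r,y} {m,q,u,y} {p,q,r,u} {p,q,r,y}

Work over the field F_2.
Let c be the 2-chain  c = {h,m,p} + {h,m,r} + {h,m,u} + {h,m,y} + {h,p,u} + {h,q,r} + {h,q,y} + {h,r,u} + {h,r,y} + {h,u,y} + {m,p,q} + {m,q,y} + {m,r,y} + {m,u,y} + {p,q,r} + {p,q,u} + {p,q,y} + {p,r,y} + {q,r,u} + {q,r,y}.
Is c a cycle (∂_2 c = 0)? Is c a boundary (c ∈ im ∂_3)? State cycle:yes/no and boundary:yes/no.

n_0=8 n_1=27 n_2=40 n_3=12  [Z2]
∂1: piv[hm,hp,hq,hr,hu,hw,hy] rk=7  ker:mp,mq,mr,mu,mw,my,pq,pr,pu,pw,py,qr,qu,qw,qy,ru,ry,uw,uy,wy
∂2: piv[hmp,hmq,hmr,hmu,hmy,hpr,hpu,hpw,hpy,hqr,hqy,hru,hry,huw,huy,hwy,mpq,mqu,muw,pqw] rk=20  ker:mpr,mpy,mqr,mqy,mru,mry,muy,pqr,pqu,pqy,pru,pry,puw,puy,pwy,qru,qry,quy,ruy,uwy
∂3: piv[hmpr,hmru,hpru,hqry,huwy,mpqr,mpqy,mpry,mqry,mquy,pqru] rk=11  ker:pqry
∂2c = 0
c vs im∂3: residual ≠ 0 ⇒ not boundary

cycle:yes boundary:no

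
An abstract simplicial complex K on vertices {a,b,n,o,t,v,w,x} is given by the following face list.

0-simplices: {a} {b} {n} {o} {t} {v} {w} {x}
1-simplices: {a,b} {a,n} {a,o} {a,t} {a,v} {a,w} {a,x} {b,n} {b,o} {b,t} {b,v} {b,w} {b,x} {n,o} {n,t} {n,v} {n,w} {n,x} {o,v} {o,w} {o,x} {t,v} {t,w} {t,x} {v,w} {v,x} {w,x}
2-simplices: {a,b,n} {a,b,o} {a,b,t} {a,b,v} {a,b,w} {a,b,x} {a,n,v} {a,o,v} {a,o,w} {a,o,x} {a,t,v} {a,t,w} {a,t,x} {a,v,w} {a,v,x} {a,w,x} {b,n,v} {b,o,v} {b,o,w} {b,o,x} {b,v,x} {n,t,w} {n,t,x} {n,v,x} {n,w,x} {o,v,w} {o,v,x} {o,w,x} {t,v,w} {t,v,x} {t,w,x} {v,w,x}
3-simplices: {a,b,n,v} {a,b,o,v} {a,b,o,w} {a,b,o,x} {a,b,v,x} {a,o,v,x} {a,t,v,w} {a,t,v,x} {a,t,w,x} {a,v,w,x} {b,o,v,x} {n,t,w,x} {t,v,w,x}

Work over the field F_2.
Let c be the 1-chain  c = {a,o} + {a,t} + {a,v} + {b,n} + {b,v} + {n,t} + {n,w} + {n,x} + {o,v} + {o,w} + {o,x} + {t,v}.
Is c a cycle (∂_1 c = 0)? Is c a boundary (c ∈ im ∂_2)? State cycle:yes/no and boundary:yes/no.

cycle:no boundary:no

n_0=8 n_1=27 n_2=32 n_3=13  [Z2]
∂1: piv[ab,an,ao,at,av,aw,ax] rk=7  ker:bn,bo,bt,bv,bw,bx,no,nt,nv,nw,nx,ov,ow,ox,tv,tw,tx,vw,vx,wx
∂2: piv[abn,abo,abt,abv,abw,abx,anv,aov,aow,aox,atv,atw,atx,avw,avx,awx,ntw,ntx,nvx] rk=19  ker:bnv,bov,bow,box,bvx,nwx,ovw,ovx,owx,tvw,tvx,twx,vwx
∂3: piv[abnv,abov,abow,abox,abvx,aovx,atvw,atvx,atwx,avwx,ntwx] rk=11  ker:bovx,tvwx
∂1c = {a} + {t}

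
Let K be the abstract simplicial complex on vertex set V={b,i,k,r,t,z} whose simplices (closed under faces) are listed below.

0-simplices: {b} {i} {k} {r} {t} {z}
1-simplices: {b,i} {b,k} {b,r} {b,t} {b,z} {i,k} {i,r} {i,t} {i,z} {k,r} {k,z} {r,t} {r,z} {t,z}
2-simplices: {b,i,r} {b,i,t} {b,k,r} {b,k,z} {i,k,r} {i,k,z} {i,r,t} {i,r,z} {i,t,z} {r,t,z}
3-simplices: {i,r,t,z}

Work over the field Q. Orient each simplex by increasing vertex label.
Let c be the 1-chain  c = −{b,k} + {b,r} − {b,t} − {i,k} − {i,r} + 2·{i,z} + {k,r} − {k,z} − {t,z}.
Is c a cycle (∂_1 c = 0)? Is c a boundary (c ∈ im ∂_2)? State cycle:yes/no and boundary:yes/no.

n_0=6 n_1=14 n_2=10 n_3=1  [Q]
∂1: piv[bi,bk,br,bt,bz] rk=5  ker:ik,ir,it,iz,kr,kz,rt,rz,tz
∂2: piv[bir,bit,bkr,bkz,ikr,ikz,irt,irz,itz] rk=9  ker:rtz
∂3: piv[irtz] rk=1
∂1c = {b} − 2·{k} + {r}

cycle:no boundary:no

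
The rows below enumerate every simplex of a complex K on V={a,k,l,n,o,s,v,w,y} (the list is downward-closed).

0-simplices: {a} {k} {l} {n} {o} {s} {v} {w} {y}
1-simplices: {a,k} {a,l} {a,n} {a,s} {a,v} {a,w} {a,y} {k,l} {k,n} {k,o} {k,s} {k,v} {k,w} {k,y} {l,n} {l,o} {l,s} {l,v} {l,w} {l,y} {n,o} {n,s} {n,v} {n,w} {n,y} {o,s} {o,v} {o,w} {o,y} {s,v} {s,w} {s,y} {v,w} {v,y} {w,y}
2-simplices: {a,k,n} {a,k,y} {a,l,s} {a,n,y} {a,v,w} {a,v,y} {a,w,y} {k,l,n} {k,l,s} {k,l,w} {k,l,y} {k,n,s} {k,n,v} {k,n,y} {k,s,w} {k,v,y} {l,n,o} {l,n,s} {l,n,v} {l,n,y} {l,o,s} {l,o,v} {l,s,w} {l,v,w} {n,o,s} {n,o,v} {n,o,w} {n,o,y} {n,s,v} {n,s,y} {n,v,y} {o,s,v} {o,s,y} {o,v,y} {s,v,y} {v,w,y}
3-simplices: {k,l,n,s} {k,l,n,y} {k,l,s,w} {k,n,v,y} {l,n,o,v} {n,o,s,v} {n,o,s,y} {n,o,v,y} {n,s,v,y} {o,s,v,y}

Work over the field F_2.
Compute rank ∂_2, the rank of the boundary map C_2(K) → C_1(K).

n_0=9 n_1=35 n_2=36 n_3=10  [Z2]
∂1: piv[ak,al,an,as,av,aw,ay,ko] rk=8  ker:kl,kn,ks,kv,kw,ky,ln,lo,ls,lv,lw,ly,no,ns,nv,nw,ny,os,ov,ow,oy,sv,sw,sy,vw,vy,wy
∂2: piv[akn,aky,als,any,avw,avy,awy,kln,kls,klw,kly,kns,knv,ksw,kvy,lno,lnv,los,lov,lvw,now,noy,nsv,nsy] rk=24  ker:kny,lns,lny,lsw,nos,nov,nvy,osv,osy,ovy,svy,vwy
∂3: piv[klns,klny,klsw,knvy,lnov,nosv,nosy,novy,nsvy] rk=9  ker:osvy
rk∂_2=24

rank∂_2=24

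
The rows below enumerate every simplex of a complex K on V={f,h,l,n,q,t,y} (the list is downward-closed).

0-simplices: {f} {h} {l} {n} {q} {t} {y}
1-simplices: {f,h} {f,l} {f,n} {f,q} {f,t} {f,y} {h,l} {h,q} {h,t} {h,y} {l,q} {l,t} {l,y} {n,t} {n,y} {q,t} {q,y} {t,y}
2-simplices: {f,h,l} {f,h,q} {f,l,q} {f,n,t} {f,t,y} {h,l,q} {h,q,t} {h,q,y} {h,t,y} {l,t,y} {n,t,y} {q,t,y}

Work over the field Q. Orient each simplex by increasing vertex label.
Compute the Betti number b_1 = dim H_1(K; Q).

n_0=7 n_1=18 n_2=12  [Q]
∂1: piv[fh,fl,fn,fq,ft,fy] rk=6  ker:hl,hq,ht,hy,lq,lt,ly,nt,ny,qt,qy,ty
∂2: piv[fhl,fhq,flq,fnt,fty,hqt,hqy,hty,lty,nty] rk=10  ker:hlq,qty
b_1=(18−6)−10=2

b_1=2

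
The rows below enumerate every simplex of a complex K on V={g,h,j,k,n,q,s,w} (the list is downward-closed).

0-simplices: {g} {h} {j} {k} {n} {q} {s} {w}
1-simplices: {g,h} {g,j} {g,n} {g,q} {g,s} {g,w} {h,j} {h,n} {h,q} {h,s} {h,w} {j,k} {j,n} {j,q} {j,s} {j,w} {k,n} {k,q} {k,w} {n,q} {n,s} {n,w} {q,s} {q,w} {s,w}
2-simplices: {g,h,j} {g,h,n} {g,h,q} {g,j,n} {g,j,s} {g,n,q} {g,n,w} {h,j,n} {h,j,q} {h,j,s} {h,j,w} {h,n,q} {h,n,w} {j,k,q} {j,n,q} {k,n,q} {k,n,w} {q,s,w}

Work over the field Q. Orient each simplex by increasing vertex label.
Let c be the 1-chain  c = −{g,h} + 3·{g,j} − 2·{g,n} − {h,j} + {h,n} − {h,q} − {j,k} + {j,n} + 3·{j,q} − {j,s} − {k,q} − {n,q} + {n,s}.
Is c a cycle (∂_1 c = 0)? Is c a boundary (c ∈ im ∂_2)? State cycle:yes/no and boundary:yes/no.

cycle:yes boundary:no

n_0=8 n_1=25 n_2=18  [Q]
∂1: piv[gh,gj,gn,gq,gs,gw,jk] rk=7  ker:hj,hn,hq,hs,hw,jn,jq,js,jw,kn,kq,kw,nq,ns,nw,qs,qw,sw
∂2: piv[ghj,ghn,ghq,gjn,gjs,gnq,gnw,hjq,hjs,hjw,hnw,jkq,knq,knw,qsw] rk=15  ker:hjn,hnq,jnq
∂1c = 0
c vs im∂2: residual ≠ 0 ⇒ not boundary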